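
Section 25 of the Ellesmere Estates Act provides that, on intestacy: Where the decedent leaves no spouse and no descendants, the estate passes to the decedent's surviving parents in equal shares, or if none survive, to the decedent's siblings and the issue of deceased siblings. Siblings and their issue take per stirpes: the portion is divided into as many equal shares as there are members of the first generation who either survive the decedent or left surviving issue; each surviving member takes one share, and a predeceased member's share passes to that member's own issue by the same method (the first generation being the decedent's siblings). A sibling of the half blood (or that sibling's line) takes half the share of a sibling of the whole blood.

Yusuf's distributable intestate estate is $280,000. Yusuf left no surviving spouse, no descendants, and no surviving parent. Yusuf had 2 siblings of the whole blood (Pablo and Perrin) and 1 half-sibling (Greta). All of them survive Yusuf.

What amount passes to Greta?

Greta receives $56,000.

The entire $280,000 passes to the siblings and their issue.
Counting each half-blood sibling's line as half a unit, there are 5/2 units in $280,000, so one unit is $112,000. Whole-blood lines (Pablo and Perrin) take $112,000 each; half-blood lines (Greta) take $56,000 each.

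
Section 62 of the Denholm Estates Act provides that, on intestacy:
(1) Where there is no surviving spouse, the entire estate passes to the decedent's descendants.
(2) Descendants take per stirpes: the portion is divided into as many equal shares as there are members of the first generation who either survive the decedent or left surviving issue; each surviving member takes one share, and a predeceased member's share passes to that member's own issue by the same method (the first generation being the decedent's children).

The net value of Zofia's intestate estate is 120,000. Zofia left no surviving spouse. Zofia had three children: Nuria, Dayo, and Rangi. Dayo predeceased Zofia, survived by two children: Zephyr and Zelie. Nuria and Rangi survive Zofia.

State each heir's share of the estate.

The entire 120,000 passes to the descendants.
That amount (120,000) is divided into 3 shares of 40,000: Nuria and Rangi each take 40,000; Dayo's 40,000 share passes to Dayo's issue.
Dayo's share (40,000) is divided into 2 shares of 20,000: Zephyr and Zelie each take 20,000.

Nuria: 40,000; Zephyr: 20,000; Zelie: 20,000; Rangi: 40,000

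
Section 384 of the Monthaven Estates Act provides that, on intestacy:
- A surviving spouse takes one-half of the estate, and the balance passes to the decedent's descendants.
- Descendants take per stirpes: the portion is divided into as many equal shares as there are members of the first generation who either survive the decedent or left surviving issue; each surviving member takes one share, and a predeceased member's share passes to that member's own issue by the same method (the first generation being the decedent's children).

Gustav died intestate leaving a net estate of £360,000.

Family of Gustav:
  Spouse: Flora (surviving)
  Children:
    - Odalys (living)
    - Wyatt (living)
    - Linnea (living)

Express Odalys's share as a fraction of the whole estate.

Odalys receives 1/6 of the estate.

Flora takes one-half of £360,000 = £180,000. The remaining £180,000 passes to the descendants.
The descendants' portion (£180,000) is divided into 3 shares of £60,000: Odalys, Wyatt, and Linnea each take £60,000.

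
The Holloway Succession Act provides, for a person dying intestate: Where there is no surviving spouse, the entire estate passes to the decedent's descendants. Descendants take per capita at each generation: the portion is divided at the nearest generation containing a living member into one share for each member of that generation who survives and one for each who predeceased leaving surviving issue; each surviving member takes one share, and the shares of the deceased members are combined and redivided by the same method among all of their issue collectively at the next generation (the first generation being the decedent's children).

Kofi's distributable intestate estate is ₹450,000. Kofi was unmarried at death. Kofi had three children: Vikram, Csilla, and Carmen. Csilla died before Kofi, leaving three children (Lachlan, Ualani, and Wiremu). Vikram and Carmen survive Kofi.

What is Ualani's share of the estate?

The entire ₹450,000 passes to the descendants.
That amount (₹450,000) is divided at the children's generation into 3 shares of ₹150,000. Vikram and Carmen each take ₹150,000. The remaining share for the deceased Csilla (₹150,000) is carried to the next generation.
That pool (₹150,000) is divided at the grandchildren's generation equally among Lachlan, Ualani, and Wiremu: ₹50,000 each.

Ualani receives ₹50,000.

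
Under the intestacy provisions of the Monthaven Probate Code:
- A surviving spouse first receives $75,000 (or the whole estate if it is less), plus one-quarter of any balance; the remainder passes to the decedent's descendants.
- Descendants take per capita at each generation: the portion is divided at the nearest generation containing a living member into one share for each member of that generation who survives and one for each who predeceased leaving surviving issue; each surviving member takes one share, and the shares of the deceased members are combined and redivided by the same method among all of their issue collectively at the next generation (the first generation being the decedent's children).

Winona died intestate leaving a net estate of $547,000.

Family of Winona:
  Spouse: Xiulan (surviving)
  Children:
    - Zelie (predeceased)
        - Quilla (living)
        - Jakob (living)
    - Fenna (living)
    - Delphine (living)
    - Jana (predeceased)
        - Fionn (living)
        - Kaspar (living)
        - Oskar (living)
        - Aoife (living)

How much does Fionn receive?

Xiulan first takes $75,000, leaving a balance of $472,000. Xiulan then takes one-quarter of the balance ($118,000), for a total of $193,000. The remaining $354,000 passes to the descendants.
The descendants' portion ($354,000) is divided at the children's generation into 4 shares of $88,500. Fenna and Delphine each take $88,500. The 2 shares of the deceased (Zelie and Jana) are combined into a pool of $177,000.
That pool ($177,000) is divided at the grandchildren's generation equally among Quilla, Jakob, Fionn, Kaspar, Oskar, and Aoife: $29,500 each.

Fionn receives $29,500.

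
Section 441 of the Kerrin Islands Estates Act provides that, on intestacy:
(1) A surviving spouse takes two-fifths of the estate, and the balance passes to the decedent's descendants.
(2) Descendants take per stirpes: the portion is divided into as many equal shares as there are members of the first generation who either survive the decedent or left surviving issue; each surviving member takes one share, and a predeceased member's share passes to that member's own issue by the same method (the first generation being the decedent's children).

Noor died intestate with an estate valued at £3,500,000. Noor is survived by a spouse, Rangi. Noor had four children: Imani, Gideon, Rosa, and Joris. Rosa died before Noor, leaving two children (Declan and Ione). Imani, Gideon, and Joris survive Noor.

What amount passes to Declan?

Rangi takes two-fifths of £3,500,000 = £1,400,000. The remaining £2,100,000 passes to the descendants.
The descendants' portion (£2,100,000) is divided into 4 shares of £525,000: Imani, Gideon, and Joris each take £525,000; Rosa's £525,000 share passes to Rosa's issue.
Rosa's share (£525,000) is divided into 2 shares of £262,500: Declan and Ione each take £262,500.

Declan receives £262,500.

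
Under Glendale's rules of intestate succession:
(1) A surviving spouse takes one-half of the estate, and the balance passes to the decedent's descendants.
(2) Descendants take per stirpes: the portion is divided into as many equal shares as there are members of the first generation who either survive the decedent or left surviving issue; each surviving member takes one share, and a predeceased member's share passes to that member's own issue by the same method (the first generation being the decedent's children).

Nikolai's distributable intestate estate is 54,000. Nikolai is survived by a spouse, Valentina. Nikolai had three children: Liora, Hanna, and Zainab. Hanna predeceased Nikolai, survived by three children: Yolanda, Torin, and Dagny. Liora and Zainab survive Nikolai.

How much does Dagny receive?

Dagny receives 3,000.

Valentina takes one-half of 54,000 = 27,000. The remaining 27,000 passes to the descendants.
The descendants' portion (27,000) is divided into 3 shares of 9,000: Liora and Zainab each take 9,000; Hanna's 9,000 share passes to Hanna's issue.
Hanna's share (9,000) is divided into 3 shares of 3,000: Yolanda, Torin, and Dagny each take 3,000.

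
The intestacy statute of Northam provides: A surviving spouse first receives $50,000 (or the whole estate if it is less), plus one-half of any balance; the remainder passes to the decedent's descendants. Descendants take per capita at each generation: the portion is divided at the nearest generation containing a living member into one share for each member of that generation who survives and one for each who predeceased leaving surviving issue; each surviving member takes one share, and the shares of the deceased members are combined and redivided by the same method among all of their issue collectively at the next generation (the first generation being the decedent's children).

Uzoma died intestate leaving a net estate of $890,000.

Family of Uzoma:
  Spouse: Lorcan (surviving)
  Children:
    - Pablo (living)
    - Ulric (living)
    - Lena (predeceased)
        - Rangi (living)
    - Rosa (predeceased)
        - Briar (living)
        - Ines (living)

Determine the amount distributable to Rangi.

Lorcan first takes $50,000, leaving a balance of $840,000. Lorcan then takes one-half of the balance ($420,000), for a total of $470,000. The remaining $420,000 passes to the descendants.
The descendants' portion ($420,000) is divided at the children's generation into 4 shares of $105,000. Pablo and Ulric each take $105,000. The 2 shares of the deceased (Lena and Rosa) are combined into a pool of $210,000.
That pool ($210,000) is divided at the grandchildren's generation equally among Rangi, Briar, and Ines: $70,000 each.

Rangi receives $70,000.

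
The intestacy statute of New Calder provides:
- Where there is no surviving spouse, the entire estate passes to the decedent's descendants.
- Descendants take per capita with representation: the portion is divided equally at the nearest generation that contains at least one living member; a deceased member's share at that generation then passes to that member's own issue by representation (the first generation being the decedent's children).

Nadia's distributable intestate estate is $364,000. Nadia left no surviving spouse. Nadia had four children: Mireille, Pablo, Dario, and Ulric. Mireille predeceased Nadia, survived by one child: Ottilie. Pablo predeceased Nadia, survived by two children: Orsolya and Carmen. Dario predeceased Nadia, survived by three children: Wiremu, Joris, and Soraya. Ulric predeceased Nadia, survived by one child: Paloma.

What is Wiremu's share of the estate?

Wiremu receives $52,000.

The entire $364,000 passes to the descendants.
No child survives, so the initial division is made at the grandchildren's generation.
That amount ($364,000) is divided into 7 shares of $52,000: Ottilie, Orsolya, Carmen, Wiremu, Joris, Soraya, and Paloma each take $52,000.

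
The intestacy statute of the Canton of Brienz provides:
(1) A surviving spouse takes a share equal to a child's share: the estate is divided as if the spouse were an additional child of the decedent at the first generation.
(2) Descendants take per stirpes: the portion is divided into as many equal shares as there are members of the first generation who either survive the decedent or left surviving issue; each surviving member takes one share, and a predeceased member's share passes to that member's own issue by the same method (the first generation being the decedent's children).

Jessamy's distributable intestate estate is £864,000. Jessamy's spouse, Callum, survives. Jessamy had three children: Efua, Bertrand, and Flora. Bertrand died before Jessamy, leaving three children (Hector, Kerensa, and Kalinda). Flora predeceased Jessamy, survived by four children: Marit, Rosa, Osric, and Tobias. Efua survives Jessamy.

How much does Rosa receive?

Rosa receives £54,000.

The spouse counts as an additional share at the children's level, so there are 4 primary shares of £216,000. Callum takes one such share (£216,000).
The children's combined portion (£648,000) is divided into 3 shares of £216,000: Efua takes £216,000; Bertrand's £216,000 share passes to Bertrand's issue; Flora's £216,000 share passes to Flora's issue.
Bertrand's share (£216,000) is divided into 3 shares of £72,000: Hector, Kerensa, and Kalinda each take £72,000.
Flora's share (£216,000) is divided into 4 shares of £54,000: Marit, Rosa, Osric, and Tobias each take £54,000.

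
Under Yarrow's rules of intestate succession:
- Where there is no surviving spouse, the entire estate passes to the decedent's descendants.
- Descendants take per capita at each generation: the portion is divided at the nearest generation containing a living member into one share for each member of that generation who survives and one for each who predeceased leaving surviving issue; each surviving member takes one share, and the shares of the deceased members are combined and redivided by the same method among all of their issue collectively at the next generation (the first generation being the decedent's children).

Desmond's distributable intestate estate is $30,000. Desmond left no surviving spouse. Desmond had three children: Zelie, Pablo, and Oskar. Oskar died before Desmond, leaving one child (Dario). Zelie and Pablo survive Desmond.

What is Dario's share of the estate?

The entire $30,000 passes to the descendants.
That amount ($30,000) is divided at the children's generation into 3 shares of $10,000. Zelie and Pablo each take $10,000. The remaining share for the deceased Oskar ($10,000) is carried to the next generation.
That pool ($10,000) passes entirely to Dario, the sole taker at the grandchildren's generation.

Dario receives $10,000.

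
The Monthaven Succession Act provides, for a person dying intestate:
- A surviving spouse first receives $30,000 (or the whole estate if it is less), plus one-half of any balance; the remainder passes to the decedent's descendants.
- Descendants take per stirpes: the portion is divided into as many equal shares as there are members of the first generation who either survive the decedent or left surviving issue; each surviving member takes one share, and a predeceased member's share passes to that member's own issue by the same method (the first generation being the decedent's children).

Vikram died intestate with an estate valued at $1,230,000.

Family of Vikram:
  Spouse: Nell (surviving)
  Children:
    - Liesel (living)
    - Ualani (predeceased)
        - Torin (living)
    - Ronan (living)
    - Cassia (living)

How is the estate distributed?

Nell first takes $30,000, leaving a balance of $1,200,000. Nell then takes one-half of the balance ($600,000), for a total of $630,000. The remaining $600,000 passes to the descendants.
The descendants' portion ($600,000) is divided into 4 shares of $150,000: Liesel, Ronan, and Cassia each take $150,000; Ualani's $150,000 share passes to Ualani's issue.
Ualani's share ($150,000) passes entirely to Torin.

Nell: $630,000; Liesel: $150,000; Torin: $150,000; Ronan: $150,000; Cassia: $150,000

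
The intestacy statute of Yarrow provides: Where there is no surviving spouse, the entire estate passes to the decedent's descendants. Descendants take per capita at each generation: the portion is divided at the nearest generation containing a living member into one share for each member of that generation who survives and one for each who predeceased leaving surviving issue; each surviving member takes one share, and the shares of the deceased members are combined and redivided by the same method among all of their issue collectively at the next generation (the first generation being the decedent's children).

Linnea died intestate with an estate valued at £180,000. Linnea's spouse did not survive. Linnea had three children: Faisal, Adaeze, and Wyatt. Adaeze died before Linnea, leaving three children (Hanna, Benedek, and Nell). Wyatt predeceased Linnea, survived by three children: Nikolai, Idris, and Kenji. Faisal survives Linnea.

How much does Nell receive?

The entire £180,000 passes to the descendants.
That amount (£180,000) is divided at the children's generation into 3 shares of £60,000. Faisal takes £60,000. The 2 shares of the deceased (Adaeze and Wyatt) are combined into a pool of £120,000.
That pool (£120,000) is divided at the grandchildren's generation equally among Hanna, Benedek, Nell, Nikolai, Idris, and Kenji: £20,000 each.

Nell receives £20,000.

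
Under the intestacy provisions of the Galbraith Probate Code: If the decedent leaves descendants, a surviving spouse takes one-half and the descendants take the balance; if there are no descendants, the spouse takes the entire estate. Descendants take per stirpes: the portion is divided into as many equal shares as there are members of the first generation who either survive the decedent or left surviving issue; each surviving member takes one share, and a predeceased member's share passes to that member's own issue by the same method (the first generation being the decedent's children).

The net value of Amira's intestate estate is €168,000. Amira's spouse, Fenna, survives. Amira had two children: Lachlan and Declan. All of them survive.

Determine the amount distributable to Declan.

Declan receives €42,000.

Fenna takes one-half of €168,000 = €84,000. The remaining €84,000 passes to the descendants.
The descendants' portion (€84,000) is divided into 2 shares of €42,000: Lachlan and Declan each take €42,000.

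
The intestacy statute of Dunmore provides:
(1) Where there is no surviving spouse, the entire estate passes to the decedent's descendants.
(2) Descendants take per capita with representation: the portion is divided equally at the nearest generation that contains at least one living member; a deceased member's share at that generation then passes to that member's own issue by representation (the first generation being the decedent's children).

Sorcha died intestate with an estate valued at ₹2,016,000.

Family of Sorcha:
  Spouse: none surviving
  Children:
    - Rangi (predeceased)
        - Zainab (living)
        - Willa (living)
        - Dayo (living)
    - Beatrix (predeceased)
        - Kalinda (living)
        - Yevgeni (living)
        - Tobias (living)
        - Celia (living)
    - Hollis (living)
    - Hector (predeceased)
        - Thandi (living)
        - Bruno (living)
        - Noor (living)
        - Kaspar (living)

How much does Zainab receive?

The entire ₹2,016,000 passes to the descendants.
That amount (₹2,016,000) is divided into 4 shares of ₹504,000: Hollis takes ₹504,000; Rangi's ₹504,000 share passes to Rangi's issue; Beatrix's ₹504,000 share passes to Beatrix's issue; Hector's ₹504,000 share passes to Hector's issue.
Rangi's share (₹504,000) is divided into 3 shares of ₹168,000: Zainab, Willa, and Dayo each take ₹168,000.
Beatrix's share (₹504,000) is divided into 4 shares of ₹126,000: Kalinda, Yevgeni, Tobias, and Celia each take ₹126,000.
Hector's share (₹504,000) is divided into 4 shares of ₹126,000: Thandi, Bruno, Noor, and Kaspar each take ₹126,000.

Zainab receives ₹168,000.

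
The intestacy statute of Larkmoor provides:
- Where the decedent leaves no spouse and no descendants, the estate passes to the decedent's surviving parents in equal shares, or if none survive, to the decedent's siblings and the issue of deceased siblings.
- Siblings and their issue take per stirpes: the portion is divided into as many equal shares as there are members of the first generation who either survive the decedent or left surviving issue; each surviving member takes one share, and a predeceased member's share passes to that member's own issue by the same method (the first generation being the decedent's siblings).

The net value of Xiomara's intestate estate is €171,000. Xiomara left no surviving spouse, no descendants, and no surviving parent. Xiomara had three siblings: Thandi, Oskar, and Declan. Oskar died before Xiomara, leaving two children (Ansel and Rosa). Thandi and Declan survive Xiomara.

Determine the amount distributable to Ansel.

Ansel receives €28,500.

The entire €171,000 passes to the siblings and their issue.
That amount (€171,000) is divided into 3 shares of €57,000: Thandi and Declan each take €57,000; Oskar's €57,000 share passes to Oskar's issue.
Oskar's share (€57,000) is divided into 2 shares of €28,500: Ansel and Rosa each take €28,500.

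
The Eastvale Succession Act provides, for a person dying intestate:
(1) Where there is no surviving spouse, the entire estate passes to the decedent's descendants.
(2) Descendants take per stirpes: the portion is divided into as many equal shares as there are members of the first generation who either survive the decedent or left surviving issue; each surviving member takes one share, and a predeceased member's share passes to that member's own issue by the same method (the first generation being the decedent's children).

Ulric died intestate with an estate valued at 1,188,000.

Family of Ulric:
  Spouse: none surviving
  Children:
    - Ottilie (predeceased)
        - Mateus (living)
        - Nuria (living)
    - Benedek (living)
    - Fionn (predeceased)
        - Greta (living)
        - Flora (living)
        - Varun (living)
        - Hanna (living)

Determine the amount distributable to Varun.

The entire 1,188,000 passes to the descendants.
That amount (1,188,000) is divided into 3 shares of 396,000: Benedek takes 396,000; Ottilie's 396,000 share passes to Ottilie's issue; Fionn's 396,000 share passes to Fionn's issue.
Ottilie's share (396,000) is divided into 2 shares of 198,000: Mateus and Nuria each take 198,000.
Fionn's share (396,000) is divided into 4 shares of 99,000: Greta, Flora, Varun, and Hanna each take 99,000.

Varun receives 99,000.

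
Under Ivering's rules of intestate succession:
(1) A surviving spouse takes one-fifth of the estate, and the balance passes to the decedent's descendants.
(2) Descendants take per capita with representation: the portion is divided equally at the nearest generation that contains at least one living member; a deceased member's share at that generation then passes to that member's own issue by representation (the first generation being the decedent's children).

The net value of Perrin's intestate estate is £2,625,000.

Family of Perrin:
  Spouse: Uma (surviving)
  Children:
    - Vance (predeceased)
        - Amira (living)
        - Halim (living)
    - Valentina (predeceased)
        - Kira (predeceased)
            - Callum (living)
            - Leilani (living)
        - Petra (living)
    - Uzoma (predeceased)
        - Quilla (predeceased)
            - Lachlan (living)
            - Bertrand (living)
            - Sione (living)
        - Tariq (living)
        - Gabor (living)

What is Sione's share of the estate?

Sione receives £100,000.

Uma takes one-fifth of £2,625,000 = £525,000. The remaining £2,100,000 passes to the descendants.
No child survives, so the initial division is made at the grandchildren's generation.
The descendants' portion (£2,100,000) is divided into 7 shares of £300,000: Amira, Halim, Petra, Tariq, and Gabor each take £300,000; Kira's £300,000 share passes to Kira's issue; Quilla's £300,000 share passes to Quilla's issue.
Kira's share (£300,000) is divided into 2 shares of £150,000: Callum and Leilani each take £150,000.
Quilla's share (£300,000) is divided into 3 shares of £100,000: Lachlan, Bertrand, and Sione each take £100,000.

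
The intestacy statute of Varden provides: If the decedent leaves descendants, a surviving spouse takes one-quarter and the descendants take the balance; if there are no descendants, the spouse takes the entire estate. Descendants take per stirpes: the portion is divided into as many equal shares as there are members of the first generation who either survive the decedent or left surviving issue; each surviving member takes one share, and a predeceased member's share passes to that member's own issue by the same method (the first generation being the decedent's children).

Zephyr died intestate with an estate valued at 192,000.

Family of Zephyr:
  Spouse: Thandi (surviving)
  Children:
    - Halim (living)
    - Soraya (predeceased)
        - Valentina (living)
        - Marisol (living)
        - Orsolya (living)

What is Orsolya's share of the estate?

Orsolya receives 24,000.

Thandi takes one-quarter of 192,000 = 48,000. The remaining 144,000 passes to the descendants.
The descendants' portion (144,000) is divided into 2 shares of 72,000: Halim takes 72,000; Soraya's 72,000 share passes to Soraya's issue.
Soraya's share (72,000) is divided into 3 shares of 24,000: Valentina, Marisol, and Orsolya each take 24,000.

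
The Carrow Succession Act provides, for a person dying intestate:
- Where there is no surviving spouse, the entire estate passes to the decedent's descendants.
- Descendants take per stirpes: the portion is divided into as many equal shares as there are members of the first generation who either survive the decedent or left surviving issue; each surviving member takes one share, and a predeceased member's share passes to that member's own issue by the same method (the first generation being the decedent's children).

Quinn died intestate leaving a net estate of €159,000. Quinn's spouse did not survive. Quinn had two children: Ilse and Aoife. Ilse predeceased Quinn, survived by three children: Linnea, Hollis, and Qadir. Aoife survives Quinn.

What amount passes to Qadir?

The entire €159,000 passes to the descendants.
That amount (€159,000) is divided into 2 shares of €79,500: Aoife takes €79,500; Ilse's €79,500 share passes to Ilse's issue.
Ilse's share (€79,500) is divided into 3 shares of €26,500: Linnea, Hollis, and Qadir each take €26,500.

Qadir receives €26,500.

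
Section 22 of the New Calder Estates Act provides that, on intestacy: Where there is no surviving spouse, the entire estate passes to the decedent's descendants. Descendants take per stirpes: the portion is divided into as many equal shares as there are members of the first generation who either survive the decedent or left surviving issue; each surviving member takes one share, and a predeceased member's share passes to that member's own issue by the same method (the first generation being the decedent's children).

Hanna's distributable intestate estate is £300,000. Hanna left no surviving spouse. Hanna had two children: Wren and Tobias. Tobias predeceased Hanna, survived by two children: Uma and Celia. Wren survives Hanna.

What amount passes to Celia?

The entire £300,000 passes to the descendants.
That amount (£300,000) is divided into 2 shares of £150,000: Wren takes £150,000; Tobias's £150,000 share passes to Tobias's issue.
Tobias's share (£150,000) is divided into 2 shares of £75,000: Uma and Celia each take £75,000.

Celia receives £75,000.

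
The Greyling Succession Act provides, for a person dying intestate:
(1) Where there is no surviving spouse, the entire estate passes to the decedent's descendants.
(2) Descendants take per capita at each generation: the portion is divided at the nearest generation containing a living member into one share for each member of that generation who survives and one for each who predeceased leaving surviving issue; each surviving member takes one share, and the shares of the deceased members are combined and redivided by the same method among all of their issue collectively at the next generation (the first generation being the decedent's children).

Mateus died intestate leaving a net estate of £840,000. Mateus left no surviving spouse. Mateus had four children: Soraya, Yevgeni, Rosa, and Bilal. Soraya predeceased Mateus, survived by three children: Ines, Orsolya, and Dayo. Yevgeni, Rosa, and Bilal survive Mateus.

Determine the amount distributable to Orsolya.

Orsolya receives £70,000.

The entire £840,000 passes to the descendants.
That amount (£840,000) is divided at the children's generation into 4 shares of £210,000. Yevgeni, Rosa, and Bilal each take £210,000. The remaining share for the deceased Soraya (£210,000) is carried to the next generation.
That pool (£210,000) is divided at the grandchildren's generation equally among Ines, Orsolya, and Dayo: £70,000 each.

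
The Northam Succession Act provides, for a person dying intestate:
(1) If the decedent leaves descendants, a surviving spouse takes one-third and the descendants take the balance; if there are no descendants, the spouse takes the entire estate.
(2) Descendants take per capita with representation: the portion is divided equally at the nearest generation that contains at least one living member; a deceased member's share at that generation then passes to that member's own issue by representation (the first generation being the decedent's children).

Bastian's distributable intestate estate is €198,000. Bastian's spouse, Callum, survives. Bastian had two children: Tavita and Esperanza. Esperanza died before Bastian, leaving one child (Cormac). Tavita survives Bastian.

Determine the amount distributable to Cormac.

Cormac receives €66,000.

Callum takes one-third of €198,000 = €66,000. The remaining €132,000 passes to the descendants.
The descendants' portion (€132,000) is divided into 2 shares of €66,000: Tavita takes €66,000; Esperanza's €66,000 share passes to Esperanza's issue.
Esperanza's share (€66,000) passes entirely to Cormac.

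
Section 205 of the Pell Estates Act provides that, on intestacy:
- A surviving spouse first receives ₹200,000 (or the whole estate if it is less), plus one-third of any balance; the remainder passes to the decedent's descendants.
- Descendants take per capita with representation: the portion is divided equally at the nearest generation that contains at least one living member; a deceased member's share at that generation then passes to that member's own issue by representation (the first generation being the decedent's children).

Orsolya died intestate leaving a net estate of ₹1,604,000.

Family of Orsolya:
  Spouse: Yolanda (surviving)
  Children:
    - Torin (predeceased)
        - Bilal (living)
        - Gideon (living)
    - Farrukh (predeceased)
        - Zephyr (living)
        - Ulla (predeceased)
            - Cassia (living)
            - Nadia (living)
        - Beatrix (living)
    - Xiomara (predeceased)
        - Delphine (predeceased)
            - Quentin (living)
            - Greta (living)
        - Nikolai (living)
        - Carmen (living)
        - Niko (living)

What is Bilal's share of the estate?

Bilal receives ₹104,000.

Yolanda first takes ₹200,000, leaving a balance of ₹1,404,000. Yolanda then takes one-third of the balance (₹468,000), for a total of ₹668,000. The remaining ₹936,000 passes to the descendants.
No child survives, so the initial division is made at the grandchildren's generation.
The descendants' portion (₹936,000) is divided into 9 shares of ₹104,000: Bilal, Gideon, Zephyr, Beatrix, Nikolai, Carmen, and Niko each take ₹104,000; Ulla's ₹104,000 share passes to Ulla's issue; Delphine's ₹104,000 share passes to Delphine's issue.
Ulla's share (₹104,000) is divided into 2 shares of ₹52,000: Cassia and Nadia each take ₹52,000.
Delphine's share (₹104,000) is divided into 2 shares of ₹52,000: Quentin and Greta each take ₹52,000.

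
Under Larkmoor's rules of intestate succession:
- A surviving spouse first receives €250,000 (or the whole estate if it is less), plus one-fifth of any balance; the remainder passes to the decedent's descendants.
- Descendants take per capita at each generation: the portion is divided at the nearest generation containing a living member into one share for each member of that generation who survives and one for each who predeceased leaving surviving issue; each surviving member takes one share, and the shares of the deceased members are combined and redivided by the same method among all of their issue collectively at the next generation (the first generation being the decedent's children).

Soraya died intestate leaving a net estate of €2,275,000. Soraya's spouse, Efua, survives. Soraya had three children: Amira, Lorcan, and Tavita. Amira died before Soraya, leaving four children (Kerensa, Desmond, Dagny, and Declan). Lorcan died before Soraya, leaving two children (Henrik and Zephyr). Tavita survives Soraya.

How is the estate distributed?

Efua first takes €250,000, leaving a balance of €2,025,000. Efua then takes one-fifth of the balance (€405,000), for a total of €655,000. The remaining €1,620,000 passes to the descendants.
The descendants' portion (€1,620,000) is divided at the children's generation into 3 shares of €540,000. Tavita takes €540,000. The 2 shares of the deceased (Amira and Lorcan) are combined into a pool of €1,080,000.
That pool (€1,080,000) is divided at the grandchildren's generation equally among Kerensa, Desmond, Dagny, Declan, Henrik, and Zephyr: €180,000 each.

Efua: €655,000; Kerensa: €180,000; Desmond: €180,000; Dagny: €180,000; Declan: €180,000; Henrik: €180,000; Zephyr: €180,000; Tavita: €540,000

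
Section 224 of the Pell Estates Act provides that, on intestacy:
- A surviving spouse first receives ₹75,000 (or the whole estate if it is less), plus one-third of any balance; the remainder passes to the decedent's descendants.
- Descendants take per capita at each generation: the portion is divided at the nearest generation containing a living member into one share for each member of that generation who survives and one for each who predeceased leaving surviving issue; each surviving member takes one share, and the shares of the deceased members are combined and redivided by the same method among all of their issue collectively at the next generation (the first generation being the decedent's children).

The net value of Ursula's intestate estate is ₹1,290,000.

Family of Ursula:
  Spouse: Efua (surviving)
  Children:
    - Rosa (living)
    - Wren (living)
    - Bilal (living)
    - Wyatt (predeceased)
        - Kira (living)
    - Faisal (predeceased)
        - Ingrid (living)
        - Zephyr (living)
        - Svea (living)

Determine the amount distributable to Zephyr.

Efua first takes ₹75,000, leaving a balance of ₹1,215,000. Efua then takes one-third of the balance (₹405,000), for a total of ₹480,000. The remaining ₹810,000 passes to the descendants.
The descendants' portion (₹810,000) is divided at the children's generation into 5 shares of ₹162,000. Rosa, Wren, and Bilal each take ₹162,000. The 2 shares of the deceased (Wyatt and Faisal) are combined into a pool of ₹324,000.
That pool (₹324,000) is divided at the grandchildren's generation equally among Kira, Ingrid, Zephyr, and Svea: ₹81,000 each.

Zephyr receives ₹81,000.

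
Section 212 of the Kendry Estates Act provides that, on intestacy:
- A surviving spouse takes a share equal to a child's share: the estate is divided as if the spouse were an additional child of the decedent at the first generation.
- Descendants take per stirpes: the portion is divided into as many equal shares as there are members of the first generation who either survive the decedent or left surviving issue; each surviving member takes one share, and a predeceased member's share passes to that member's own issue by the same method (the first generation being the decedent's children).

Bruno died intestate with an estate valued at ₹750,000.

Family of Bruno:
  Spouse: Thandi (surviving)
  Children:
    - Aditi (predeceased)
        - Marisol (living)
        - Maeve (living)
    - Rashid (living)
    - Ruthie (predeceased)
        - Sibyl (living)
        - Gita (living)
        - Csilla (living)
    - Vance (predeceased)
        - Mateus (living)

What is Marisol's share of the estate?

Marisol receives ₹75,000.

The spouse counts as an additional share at the children's level, so there are 5 primary shares of ₹150,000. Thandi takes one such share (₹150,000).
The children's combined portion (₹600,000) is divided into 4 shares of ₹150,000: Rashid takes ₹150,000; Aditi's ₹150,000 share passes to Aditi's issue; Ruthie's ₹150,000 share passes to Ruthie's issue; Vance's ₹150,000 share passes to Vance's issue.
Aditi's share (₹150,000) is divided into 2 shares of ₹75,000: Marisol and Maeve each take ₹75,000.
Ruthie's share (₹150,000) is divided into 3 shares of ₹50,000: Sibyl, Gita, and Csilla each take ₹50,000.
Vance's share (₹150,000) passes entirely to Mateus.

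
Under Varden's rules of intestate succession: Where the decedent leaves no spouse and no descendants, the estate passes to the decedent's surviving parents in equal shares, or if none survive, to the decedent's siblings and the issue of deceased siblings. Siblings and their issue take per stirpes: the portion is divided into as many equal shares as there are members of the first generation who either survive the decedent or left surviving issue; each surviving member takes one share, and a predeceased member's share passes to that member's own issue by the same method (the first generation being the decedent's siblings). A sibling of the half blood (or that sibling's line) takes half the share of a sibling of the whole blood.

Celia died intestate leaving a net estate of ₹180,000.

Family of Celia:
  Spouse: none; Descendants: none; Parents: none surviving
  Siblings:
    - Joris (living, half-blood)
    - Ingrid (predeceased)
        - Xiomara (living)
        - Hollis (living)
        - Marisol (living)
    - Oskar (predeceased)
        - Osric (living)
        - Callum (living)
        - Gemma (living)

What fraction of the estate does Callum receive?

The entire ₹180,000 passes to the siblings and their issue.
Counting each half-blood sibling's line as half a unit, there are 5/2 units in ₹180,000, so one unit is ₹72,000. Whole-blood lines (Ingrid and Oskar) take ₹72,000 each; half-blood lines (Joris) take ₹36,000 each.
Ingrid's share (₹72,000) is divided into 3 shares of ₹24,000: Xiomara, Hollis, and Marisol each take ₹24,000.
Oskar's share (₹72,000) is divided into 3 shares of ₹24,000: Osric, Callum, and Gemma each take ₹24,000.

Callum receives 2/15 of the estate.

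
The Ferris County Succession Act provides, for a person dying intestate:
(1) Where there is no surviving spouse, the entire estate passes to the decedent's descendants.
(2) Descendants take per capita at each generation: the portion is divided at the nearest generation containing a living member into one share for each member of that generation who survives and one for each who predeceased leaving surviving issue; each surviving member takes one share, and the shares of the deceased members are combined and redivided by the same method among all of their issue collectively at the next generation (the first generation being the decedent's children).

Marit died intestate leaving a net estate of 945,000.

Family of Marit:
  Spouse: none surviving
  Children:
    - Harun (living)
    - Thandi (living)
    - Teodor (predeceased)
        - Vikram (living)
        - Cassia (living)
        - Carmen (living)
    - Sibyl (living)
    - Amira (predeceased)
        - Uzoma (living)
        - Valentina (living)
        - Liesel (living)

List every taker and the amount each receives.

The entire 945,000 passes to the descendants.
That amount (945,000) is divided at the children's generation into 5 shares of 189,000. Harun, Thandi, and Sibyl each take 189,000. The 2 shares of the deceased (Teodor and Amira) are combined into a pool of 378,000.
That pool (378,000) is divided at the grandchildren's generation equally among Vikram, Cassia, Carmen, Uzoma, Valentina, and Liesel: 63,000 each.

Harun: 189,000; Thandi: 189,000; Vikram: 63,000; Cassia: 63,000; Carmen: 63,000; Sibyl: 189,000; Uzoma: 63,000; Valentina: 63,000; Liesel: 63,000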